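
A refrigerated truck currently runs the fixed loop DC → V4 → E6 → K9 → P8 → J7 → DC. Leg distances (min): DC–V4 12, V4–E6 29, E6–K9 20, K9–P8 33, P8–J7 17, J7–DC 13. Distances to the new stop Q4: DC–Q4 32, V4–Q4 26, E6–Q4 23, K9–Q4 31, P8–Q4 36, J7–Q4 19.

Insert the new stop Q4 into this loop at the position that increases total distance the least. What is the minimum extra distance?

Insertion cost between consecutive stops i–j is d(i,Q4) + d(Q4,j) − d(i,j):
  between DC and V4: 32 + 26 − 12 = 46
  between V4 and E6: 26 + 23 − 29 = 20
  between E6 and K9: 23 + 31 − 20 = 34
  between K9 and P8: 31 + 36 − 33 = 34
  between P8 and J7: 36 + 19 − 17 = 38
  between J7 and DC: 19 + 32 − 13 = 38
Cheapest insertion is between V4 and E6, adding 20.
New total = 124 + 20 = 144.

Minimum extra distance: 20 min, inserting Q4 between V4 and E6.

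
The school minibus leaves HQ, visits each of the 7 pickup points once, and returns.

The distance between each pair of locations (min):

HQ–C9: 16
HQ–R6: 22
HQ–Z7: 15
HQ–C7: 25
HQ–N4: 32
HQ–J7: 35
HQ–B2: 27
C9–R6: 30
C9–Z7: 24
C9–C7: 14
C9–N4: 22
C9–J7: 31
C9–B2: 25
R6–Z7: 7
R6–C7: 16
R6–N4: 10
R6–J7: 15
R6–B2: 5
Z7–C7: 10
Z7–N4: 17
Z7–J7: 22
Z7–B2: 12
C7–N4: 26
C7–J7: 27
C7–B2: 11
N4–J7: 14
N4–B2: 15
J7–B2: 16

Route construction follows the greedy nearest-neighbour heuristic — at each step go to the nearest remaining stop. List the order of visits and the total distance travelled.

From HQ: distances to unvisited — Z7=15, C9=16, R6=22, C7=25, B2=27, N4=32, J7=35. Nearest is Z7 (15).
From Z7: distances to unvisited — R6=7, C7=10, B2=12, N4=17, J7=22, C9=24. Nearest is R6 (7).
From R6: distances to unvisited — B2=5, N4=10, J7=15, C7=16, C9=30. Nearest is B2 (5).
From B2: distances to unvisited — C7=11, N4=15, J7=16, C9=25. Nearest is C7 (11).
From C7: distances to unvisited — C9=14, N4=26, J7=27. Nearest is C9 (14).
From C9: distances to unvisited — N4=22, J7=31. Nearest is N4 (22).
From N4: distances to unvisited — J7=14. Nearest is J7 (14).
Return J7→HQ: 35.
Total = 15 + 7 + 5 + 11 + 14 + 22 + 14 + 35 = 123.

Nearest-neighbour total = 123 min; route HQ → Z7 → R6 → B2 → C7 → C9 → N4 → J7 → HQ.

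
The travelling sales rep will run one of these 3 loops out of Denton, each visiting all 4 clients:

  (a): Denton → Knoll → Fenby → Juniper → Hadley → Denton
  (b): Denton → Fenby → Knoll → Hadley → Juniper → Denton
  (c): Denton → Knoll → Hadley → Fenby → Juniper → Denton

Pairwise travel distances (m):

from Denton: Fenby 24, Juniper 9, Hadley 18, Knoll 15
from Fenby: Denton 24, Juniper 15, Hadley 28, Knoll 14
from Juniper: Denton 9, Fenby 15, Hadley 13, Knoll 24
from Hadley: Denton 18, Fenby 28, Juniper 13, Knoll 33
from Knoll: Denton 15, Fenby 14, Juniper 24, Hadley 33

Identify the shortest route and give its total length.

75 m — (a) is the shortest.

(a): 15 + 14 + 15 + 13 + 18 = 75
(b): 24 + 14 + 33 + 13 + 9 = 93
(c): 15 + 33 + 28 + 15 + 9 = 100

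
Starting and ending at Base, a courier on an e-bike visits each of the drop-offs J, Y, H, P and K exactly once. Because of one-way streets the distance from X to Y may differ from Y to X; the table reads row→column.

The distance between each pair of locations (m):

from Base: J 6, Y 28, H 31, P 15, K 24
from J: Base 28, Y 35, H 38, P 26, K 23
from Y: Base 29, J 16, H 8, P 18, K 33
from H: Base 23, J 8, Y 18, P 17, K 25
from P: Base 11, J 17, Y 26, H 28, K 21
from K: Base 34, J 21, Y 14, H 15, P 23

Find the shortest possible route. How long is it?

Shortest round trip = 79 m.

Base - J - Y - H - P - K - Base: 6+35+8+17+21+34 = 121
Base - J - Y - H - K - P - Base: 6+35+8+25+23+11 = 108
Base - J - Y - P - H - K - Base: 6+35+18+28+25+34 = 146
Base - J - Y - P - K - H - Base: 6+35+18+21+15+23 = 118
Base - J - Y - K - H - P - Base: 6+35+33+15+17+11 = 117
Base - J - Y - K - P - H - Base: 6+35+33+23+28+23 = 148
Base - J - H - Y - P - K - Base: 6+38+18+18+21+34 = 135
Base - J - H - Y - K - P - Base: 6+38+18+33+23+11 = 129
Base - J - H - P - Y - K - Base: 6+38+17+26+33+34 = 154
Base - J - H - P - K - Y - Base: 6+38+17+21+14+29 = 125
Base - J - H - K - Y - P - Base: 6+38+25+14+18+11 = 112
Base - J - H - K - P - Y - Base: 6+38+25+23+26+29 = 147
Base - J - P - Y - H - K - Base: 6+26+26+8+25+34 = 125
Base - J - P - Y - K - H - Base: 6+26+26+33+15+23 = 129
… (106 more)
Base - J - K - Y - H - P - Base: 6+23+14+8+17+11 = 79  ← best
The minimum is 79.
One optimal route: Base → J → K → Y → H → P → Base.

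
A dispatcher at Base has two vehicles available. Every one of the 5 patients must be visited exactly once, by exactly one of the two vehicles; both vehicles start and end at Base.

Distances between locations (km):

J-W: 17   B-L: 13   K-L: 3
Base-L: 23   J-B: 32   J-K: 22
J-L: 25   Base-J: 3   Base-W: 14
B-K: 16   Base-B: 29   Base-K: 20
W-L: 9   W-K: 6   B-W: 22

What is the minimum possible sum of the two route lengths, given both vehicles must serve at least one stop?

Check every non-empty split of the stops between the two vehicles; for each half take its own optimal tour:
  {J} + {B, W, K, L}: 6 + 65 = 71
  {B} + {J, W, K, L}: 58 + 51 = 109
  {J, B} + {W, K, L}: 64 + 46 = 110
  {W} + {J, B, K, L}: 28 + 70 = 98
  {J, W} + {B, K, L}: 34 + 65 = 99
  {B, W} + {J, K, L}: 65 + 51 = 116
  … (15 splits in total)
Best: vehicle 1 Base → J → Base = 6; vehicle 2 Base → B → L → K → W → Base = 65; combined 71.

Minimum combined distance: 71 km.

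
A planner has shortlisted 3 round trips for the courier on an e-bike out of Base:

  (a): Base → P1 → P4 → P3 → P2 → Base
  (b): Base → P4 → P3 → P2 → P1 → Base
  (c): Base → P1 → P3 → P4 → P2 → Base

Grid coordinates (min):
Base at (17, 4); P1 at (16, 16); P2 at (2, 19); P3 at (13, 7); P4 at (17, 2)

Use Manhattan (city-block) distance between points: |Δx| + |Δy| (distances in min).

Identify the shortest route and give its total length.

(a): 13 + 15 + 9 + 23 + 30 = 90
(b): 2 + 9 + 23 + 17 + 13 = 64
(c): 13 + 12 + 9 + 32 + 30 = 96

64 min — (b) is the shortest.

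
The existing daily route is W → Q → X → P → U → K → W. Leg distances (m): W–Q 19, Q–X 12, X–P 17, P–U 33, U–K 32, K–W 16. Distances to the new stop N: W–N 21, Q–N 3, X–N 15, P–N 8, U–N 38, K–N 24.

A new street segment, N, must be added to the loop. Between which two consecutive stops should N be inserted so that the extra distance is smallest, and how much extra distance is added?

Minimum extra distance: 5 m, inserting N between W and Q.

Insertion cost between consecutive stops i–j is d(i,N) + d(N,j) − d(i,j):
  between W and Q: 21 + 3 − 19 = 5
  between Q and X: 3 + 15 − 12 = 6
  between X and P: 15 + 8 − 17 = 6
  between P and U: 8 + 38 − 33 = 13
  between U and K: 38 + 24 − 32 = 30
  between K and W: 24 + 21 − 16 = 29
Cheapest insertion is between W and Q, adding 5.
New total = 129 + 5 = 134.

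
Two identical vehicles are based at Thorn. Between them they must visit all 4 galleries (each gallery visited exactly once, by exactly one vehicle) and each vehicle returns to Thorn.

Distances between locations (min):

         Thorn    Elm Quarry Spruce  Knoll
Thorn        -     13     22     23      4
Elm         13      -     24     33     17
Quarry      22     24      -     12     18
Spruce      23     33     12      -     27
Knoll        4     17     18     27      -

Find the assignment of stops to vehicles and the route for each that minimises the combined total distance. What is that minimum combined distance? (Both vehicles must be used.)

Minimum combined distance: 80 min.

Check every non-empty split of the stops between the two vehicles; for each half take its own optimal tour:
  {Elm} + {Quarry, Spruce, Knoll}: 26 + 57 = 83
  {Quarry} + {Elm, Spruce, Knoll}: 44 + 77 = 121
  {Elm, Quarry} + {Spruce, Knoll}: 59 + 54 = 113
  {Spruce} + {Elm, Quarry, Knoll}: 46 + 59 = 105
  {Elm, Spruce} + {Quarry, Knoll}: 69 + 44 = 113
  {Quarry, Spruce} + {Elm, Knoll}: 57 + 34 = 91
  … (7 splits in total)
  {Elm, Quarry, Spruce} + {Knoll}: 72 + 8 = 80  ← best
Best: vehicle 1 Thorn → Elm → Quarry → Spruce → Thorn = 72; vehicle 2 Thorn → Knoll → Thorn = 8; combined 80.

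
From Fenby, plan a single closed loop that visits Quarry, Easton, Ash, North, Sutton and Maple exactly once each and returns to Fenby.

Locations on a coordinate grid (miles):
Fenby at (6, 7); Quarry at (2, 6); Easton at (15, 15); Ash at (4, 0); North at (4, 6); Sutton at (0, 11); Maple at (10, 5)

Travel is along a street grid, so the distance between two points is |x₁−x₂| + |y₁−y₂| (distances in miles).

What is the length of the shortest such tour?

64 miles — the shortest possible round trip.

Fenby - Quarry - Easton - Ash - North - Sutton - Maple - Fenby: 5+22+26+6+9+16+6 = 90
Fenby - Quarry - Easton - Ash - North - Maple - Sutton - Fenby: 5+22+26+6+7+16+10 = 92
Fenby - Quarry - Easton - Ash - Sutton - North - Maple - Fenby: 5+22+26+15+9+7+6 = 90
Fenby - Quarry - Easton - Ash - Sutton - Maple - North - Fenby: 5+22+26+15+16+7+3 = 94
Fenby - Quarry - Easton - Ash - Maple - North - Sutton - Fenby: 5+22+26+11+7+9+10 = 90
Fenby - Quarry - Easton - Ash - Maple - Sutton - North - Fenby: 5+22+26+11+16+9+3 = 92
Fenby - Quarry - Easton - North - Ash - Sutton - Maple - Fenby: 5+22+20+6+15+16+6 = 90
Fenby - Quarry - Easton - North - Ash - Maple - Sutton - Fenby: 5+22+20+6+11+16+10 = 90
… (352 more)
Fenby - Ash - North - Quarry - Sutton - Easton - Maple - Fenby: 9+6+2+7+19+15+6 = 64  ← best
The minimum is 64.
One optimal route: Fenby → Ash → North → Quarry → Sutton → Easton → Maple → Fenby (or its reverse).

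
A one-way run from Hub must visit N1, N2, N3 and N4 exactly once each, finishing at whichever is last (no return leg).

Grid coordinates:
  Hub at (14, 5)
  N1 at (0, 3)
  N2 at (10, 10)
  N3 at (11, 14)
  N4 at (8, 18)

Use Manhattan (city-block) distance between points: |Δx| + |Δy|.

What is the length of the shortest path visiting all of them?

There are 4! = 24 possible orderings.
Hub - N1 - N2 - N3 - N4: 16+17+5+7 = 45
Hub - N1 - N2 - N4 - N3: 16+17+10+7 = 50
Hub - N1 - N3 - N2 - N4: 16+22+5+10 = 53
Hub - N1 - N3 - N4 - N2: 16+22+7+10 = 55
Hub - N1 - N4 - N2 - N3: 16+23+10+5 = 54
Hub - N1 - N4 - N3 - N2: 16+23+7+5 = 51
Hub - N2 - N1 - N3 - N4: 9+17+22+7 = 55
Hub - N2 - N1 - N4 - N3: 9+17+23+7 = 56
Hub - N2 - N3 - N1 - N4: 9+5+22+23 = 59
Hub - N2 - N3 - N4 - N1: 9+5+7+23 = 44
Hub - N2 - N4 - N1 - N3: 9+10+23+22 = 64
Hub - N2 - N4 - N3 - N1: 9+10+7+22 = 48
Hub - N3 - N1 - N2 - N4: 12+22+17+10 = 61
Hub - N3 - N1 - N4 - N2: 12+22+23+10 = 67
… (10 more)
The minimum is 44.
One shortest path: Hub → N2 → N3 → N4 → N1.

44 — the minimum one-way total.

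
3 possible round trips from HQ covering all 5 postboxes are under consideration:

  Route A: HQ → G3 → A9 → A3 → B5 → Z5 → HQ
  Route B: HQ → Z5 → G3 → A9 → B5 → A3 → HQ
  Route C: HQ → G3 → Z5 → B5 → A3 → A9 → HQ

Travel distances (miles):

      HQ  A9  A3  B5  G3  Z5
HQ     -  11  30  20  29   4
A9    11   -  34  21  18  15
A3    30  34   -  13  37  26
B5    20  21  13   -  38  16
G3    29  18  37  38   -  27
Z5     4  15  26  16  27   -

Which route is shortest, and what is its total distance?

113 miles — Route B is the shortest.

Route A: 29 + 18 + 34 + 13 + 16 + 4 = 114
Route B: 4 + 27 + 18 + 21 + 13 + 30 = 113
Route C: 29 + 27 + 16 + 13 + 34 + 11 = 130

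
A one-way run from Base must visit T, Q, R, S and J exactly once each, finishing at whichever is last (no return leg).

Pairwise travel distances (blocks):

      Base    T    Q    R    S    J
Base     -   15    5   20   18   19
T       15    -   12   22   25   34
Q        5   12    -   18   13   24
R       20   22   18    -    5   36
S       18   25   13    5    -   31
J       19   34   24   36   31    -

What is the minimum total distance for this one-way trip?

Shortest open route: 75 blocks.

There are 5! = 120 possible orderings.
Base → T → Q → R → S → J: 15+12+18+5+31 = 81
Base → T → Q → R → J → S: 15+12+18+36+31 = 112
Base → T → Q → S → R → J: 15+12+13+5+36 = 81
Base → T → Q → S → J → R: 15+12+13+31+36 = 107
Base → T → Q → J → R → S: 15+12+24+36+5 = 92
Base → T → Q → J → S → R: 15+12+24+31+5 = 87
Base → T → R → Q → S → J: 15+22+18+13+31 = 99
Base → T → R → Q → J → S: 15+22+18+24+31 = 110
Base → T → R → S → Q → J: 15+22+5+13+24 = 79
Base → T → R → S → J → Q: 15+22+5+31+24 = 97
Base → T → R → J → Q → S: 15+22+36+24+13 = 110
Base → T → R → J → S → Q: 15+22+36+31+13 = 117
Base → T → S → Q → R → J: 15+25+13+18+36 = 107
Base → T → S → Q → J → R: 15+25+13+24+36 = 113
… (106 more)
Base → Q → T → R → S → J: 5+12+22+5+31 = 75  ← best
The minimum is 75.
One shortest path: Base → Q → T → R → S → J.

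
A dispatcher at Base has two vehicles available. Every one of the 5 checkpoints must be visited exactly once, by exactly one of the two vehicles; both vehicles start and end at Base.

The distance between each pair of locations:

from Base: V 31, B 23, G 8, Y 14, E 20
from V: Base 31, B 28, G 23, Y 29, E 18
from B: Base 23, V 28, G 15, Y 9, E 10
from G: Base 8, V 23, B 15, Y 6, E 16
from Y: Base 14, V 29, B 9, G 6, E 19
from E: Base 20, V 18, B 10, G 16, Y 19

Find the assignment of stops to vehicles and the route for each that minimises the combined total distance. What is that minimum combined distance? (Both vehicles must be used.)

98 — the smallest possible combined total.

Check every non-empty split of the stops between the two vehicles; for each half take its own optimal tour:
  {V} + {B, G, Y, E}: 62 + 53 = 115
  {B} + {V, G, Y, E}: 46 + 81 = 127
  {V, B} + {G, Y, E}: 82 + 53 = 135
  {G} + {V, B, Y, E}: 16 + 82 = 98
  {V, G} + {B, Y, E}: 62 + 53 = 115
  {B, G} + {V, Y, E}: 46 + 81 = 127
  … (15 splits in total)
Best: vehicle 1 Base → G → Base = 16; vehicle 2 Base → V → E → B → Y → Base = 82; combined 98.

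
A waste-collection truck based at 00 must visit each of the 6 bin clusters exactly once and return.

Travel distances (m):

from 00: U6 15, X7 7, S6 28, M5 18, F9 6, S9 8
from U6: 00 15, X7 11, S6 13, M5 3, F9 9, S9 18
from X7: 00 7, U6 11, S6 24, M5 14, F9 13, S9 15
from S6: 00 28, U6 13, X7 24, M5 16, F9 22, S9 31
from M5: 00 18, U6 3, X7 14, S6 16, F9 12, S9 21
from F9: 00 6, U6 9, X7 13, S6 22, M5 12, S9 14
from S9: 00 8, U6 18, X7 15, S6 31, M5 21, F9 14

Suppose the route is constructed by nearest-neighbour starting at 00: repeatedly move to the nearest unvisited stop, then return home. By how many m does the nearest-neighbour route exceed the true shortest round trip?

Excess over optimum: 25 m.

00: F9=6, X7=7, S9=8, U6=15, M5=18, S6=28 ⇒ F9
F9: U6=9, M5=12, X7=13, S9=14, S6=22 ⇒ U6
U6: M5=3, X7=11, S6=13, S9=18 ⇒ M5
M5: X7=14, S6=16, S9=21 ⇒ X7
X7: S9=15, S6=24 ⇒ S9
S9: S6=31 ⇒ S6
NN route 00 → F9 → U6 → M5 → X7 → S9 → S6 → 00 costs 106.
Optimal: 00 → X7 → U6 → S6 → M5 → F9 → S9 → 00 costs 81 (by enumerating all 360 distinct tours).
Excess = 106 − 81 = 25.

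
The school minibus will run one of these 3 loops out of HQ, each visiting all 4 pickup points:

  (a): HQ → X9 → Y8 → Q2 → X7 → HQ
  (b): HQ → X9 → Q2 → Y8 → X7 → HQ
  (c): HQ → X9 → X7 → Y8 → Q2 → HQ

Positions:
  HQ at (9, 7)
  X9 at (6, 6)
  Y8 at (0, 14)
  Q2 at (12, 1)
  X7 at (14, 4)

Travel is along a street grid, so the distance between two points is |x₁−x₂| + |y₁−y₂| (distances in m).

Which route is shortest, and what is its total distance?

56 m — (a) is the shortest.

(a): 4 + 14 + 25 + 5 + 8 = 56
(b): 4 + 11 + 25 + 24 + 8 = 72
(c): 4 + 10 + 24 + 25 + 9 = 72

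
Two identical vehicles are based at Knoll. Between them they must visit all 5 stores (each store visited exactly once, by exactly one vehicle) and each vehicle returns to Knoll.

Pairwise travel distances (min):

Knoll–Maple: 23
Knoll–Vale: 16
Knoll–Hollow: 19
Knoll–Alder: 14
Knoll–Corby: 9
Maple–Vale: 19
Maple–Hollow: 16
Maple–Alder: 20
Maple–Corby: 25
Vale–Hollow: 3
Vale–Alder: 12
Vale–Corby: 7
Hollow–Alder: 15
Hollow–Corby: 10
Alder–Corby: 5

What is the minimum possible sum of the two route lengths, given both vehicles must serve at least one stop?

Check every non-empty split of the stops between the two vehicles; for each half take its own optimal tour:
  {Maple} + {Vale, Hollow, Alder, Corby}: 46 + 48 = 94
  {Vale} + {Maple, Hollow, Alder, Corby}: 32 + 68 = 100
  {Maple, Vale} + {Hollow, Alder, Corby}: 58 + 48 = 106
  {Hollow} + {Maple, Vale, Alder, Corby}: 38 + 68 = 106
  {Maple, Hollow} + {Vale, Alder, Corby}: 58 + 42 = 100
  {Vale, Hollow} + {Maple, Alder, Corby}: 38 + 57 = 95
  … (15 splits in total)
  {Maple, Vale, Hollow} + {Alder, Corby}: 58 + 28 = 86  ← best
Best: vehicle 1 Knoll → Maple → Hollow → Vale → Knoll = 58; vehicle 2 Knoll → Alder → Corby → Knoll = 28; combined 86.

Minimum combined distance: 86 min.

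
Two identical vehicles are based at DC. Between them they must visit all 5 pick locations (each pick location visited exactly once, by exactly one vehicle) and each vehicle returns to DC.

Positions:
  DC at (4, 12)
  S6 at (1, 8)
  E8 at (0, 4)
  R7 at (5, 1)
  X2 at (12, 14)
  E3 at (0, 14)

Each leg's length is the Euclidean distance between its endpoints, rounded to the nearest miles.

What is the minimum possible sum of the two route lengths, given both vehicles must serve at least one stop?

Minimum combined distance: 46 miles.

There are 2^4 − 1 = 15 ways to divide the 5 stops into two non-empty groups. For each, the best each vehicle can do is its own shortest tour through its group:
  {S6} + {E8, R7, X2, E3}: 10 + 43 = 53
  {E8} + {S6, R7, X2, E3}: 18 + 41 = 59
  {S6, E8} + {R7, X2, E3}: 18 + 41 = 59
  {R7} + {S6, E8, X2, E3}: 22 + 38 = 60
  {S6, R7} + {E8, X2, E3}: 24 + 38 = 62
  {E8, R7} + {S6, X2, E3}: 26 + 31 = 57
  … (15 splits in total)
  {S6, E8, R7, X2} + {E3}: 38 + 8 = 46  ← best
Best: vehicle 1 DC → S6 → E8 → R7 → X2 → DC = 38; vehicle 2 DC → E3 → DC = 8; combined 46.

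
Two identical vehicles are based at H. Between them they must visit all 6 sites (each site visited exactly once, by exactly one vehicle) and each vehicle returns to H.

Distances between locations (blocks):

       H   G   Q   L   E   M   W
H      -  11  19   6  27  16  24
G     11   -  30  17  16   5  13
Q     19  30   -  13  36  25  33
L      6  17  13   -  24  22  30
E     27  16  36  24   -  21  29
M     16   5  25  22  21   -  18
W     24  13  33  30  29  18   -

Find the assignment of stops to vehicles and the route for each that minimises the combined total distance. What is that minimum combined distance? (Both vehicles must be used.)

Check every non-empty split of the stops between the two vehicles; for each half take its own optimal tour:
  {G} + {Q, L, E, M, W}: 22 + 118 = 140
  {Q} + {G, L, E, M, W}: 38 + 93 = 131
  {G, Q} + {L, E, M, W}: 60 + 93 = 153
  {L} + {G, Q, E, M, W}: 12 + 118 = 130
  {G, L} + {Q, E, M, W}: 34 + 118 = 152
  {Q, L} + {G, E, M, W}: 38 + 90 = 128
  … (31 splits in total)
Best: vehicle 1 H → Q → L → H = 38; vehicle 2 H → G → E → M → W → H = 90; combined 128.

Minimum combined distance: 128 blocks.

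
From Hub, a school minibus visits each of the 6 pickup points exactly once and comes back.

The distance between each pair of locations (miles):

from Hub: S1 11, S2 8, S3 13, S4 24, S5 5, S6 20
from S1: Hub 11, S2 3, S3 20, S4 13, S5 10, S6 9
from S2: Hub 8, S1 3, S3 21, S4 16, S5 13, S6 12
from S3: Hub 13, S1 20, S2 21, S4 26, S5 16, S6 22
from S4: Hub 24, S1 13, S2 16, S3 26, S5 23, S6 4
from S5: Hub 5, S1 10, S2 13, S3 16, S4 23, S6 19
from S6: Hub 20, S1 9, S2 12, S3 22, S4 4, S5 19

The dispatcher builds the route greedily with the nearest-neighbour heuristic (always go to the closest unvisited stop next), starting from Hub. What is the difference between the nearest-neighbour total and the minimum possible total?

2 miles longer than the optimal tour.

From Hub: S5=5, S2=8, S1=11, S3=13, S6=20, S4=24 → choose S5 (5).
From S5: S1=10, S2=13, S3=16, S6=19, S4=23 → choose S1 (10).
From S1: S2=3, S6=9, S4=13, S3=20 → choose S2 (3).
From S2: S6=12, S4=16, S3=21 → choose S6 (12).
From S6: S4=4, S3=22 → choose S4 (4).
From S4: S3=26 → choose S3 (26).
NN route Hub → S5 → S1 → S2 → S6 → S4 → S3 → Hub costs 73.
Optimal: Hub → S2 → S1 → S4 → S6 → S3 → S5 → Hub costs 71 (by enumerating all 360 distinct tours).
Excess = 73 − 71 = 2.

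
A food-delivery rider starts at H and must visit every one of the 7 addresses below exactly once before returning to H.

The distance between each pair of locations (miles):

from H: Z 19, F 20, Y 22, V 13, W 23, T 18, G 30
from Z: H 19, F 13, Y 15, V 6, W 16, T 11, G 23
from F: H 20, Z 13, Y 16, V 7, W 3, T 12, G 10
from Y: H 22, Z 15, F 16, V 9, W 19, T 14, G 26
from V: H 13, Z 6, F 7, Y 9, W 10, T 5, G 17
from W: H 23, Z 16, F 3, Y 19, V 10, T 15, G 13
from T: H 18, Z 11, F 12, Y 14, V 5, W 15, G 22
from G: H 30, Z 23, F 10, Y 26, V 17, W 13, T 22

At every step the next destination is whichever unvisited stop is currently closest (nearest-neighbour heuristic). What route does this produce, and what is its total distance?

H → [V:13 / T:18 / Z:19 / F:20 / Y:22 / W:23 / G:30] → V (13)
V → [T:5 / Z:6 / F:7 / Y:9 / W:10 / G:17] → T (5)
T → [Z:11 / F:12 / Y:14 / W:15 / G:22] → Z (11)
Z → [F:13 / Y:15 / W:16 / G:23] → F (13)
F → [W:3 / G:10 / Y:16] → W (3)
W → [G:13 / Y:19] → G (13)
G → [Y:26] → Y (26)
Return Y→H: 22.
Total = 13 + 5 + 11 + 13 + 3 + 13 + 26 + 22 = 106.

Nearest-neighbour total = 106 miles; route H → V → T → Z → F → W → G → Y → H.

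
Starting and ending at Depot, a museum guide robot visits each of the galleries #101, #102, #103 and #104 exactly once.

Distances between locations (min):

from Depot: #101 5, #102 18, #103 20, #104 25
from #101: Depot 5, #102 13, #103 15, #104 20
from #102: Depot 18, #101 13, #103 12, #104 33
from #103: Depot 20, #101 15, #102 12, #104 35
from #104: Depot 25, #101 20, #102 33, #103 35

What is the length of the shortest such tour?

90 min — the shortest possible round trip.

With 4 stops there are 4!/2 = 12 distinct round trips (a route and its reverse cost the same).
Depot - #101 - #102 - #103 - #104 - Depot: 5+13+12+35+25 = 90
Depot - #101 - #102 - #104 - #103 - Depot: 5+13+33+35+20 = 106
Depot - #101 - #103 - #102 - #104 - Depot: 5+15+12+33+25 = 90
Depot - #101 - #103 - #104 - #102 - Depot: 5+15+35+33+18 = 106
Depot - #101 - #104 - #102 - #103 - Depot: 5+20+33+12+20 = 90
Depot - #101 - #104 - #103 - #102 - Depot: 5+20+35+12+18 = 90
Depot - #102 - #101 - #103 - #104 - Depot: 18+13+15+35+25 = 106
Depot - #102 - #101 - #104 - #103 - Depot: 18+13+20+35+20 = 106
Depot - #102 - #103 - #101 - #104 - Depot: 18+12+15+20+25 = 90
Depot - #102 - #104 - #101 - #103 - Depot: 18+33+20+15+20 = 106
Depot - #103 - #101 - #102 - #104 - Depot: 20+15+13+33+25 = 106
Depot - #103 - #102 - #101 - #104 - Depot: 20+12+13+20+25 = 90
The minimum is 90.
One optimal route: Depot → #101 → #102 → #103 → #104 → Depot (or its reverse).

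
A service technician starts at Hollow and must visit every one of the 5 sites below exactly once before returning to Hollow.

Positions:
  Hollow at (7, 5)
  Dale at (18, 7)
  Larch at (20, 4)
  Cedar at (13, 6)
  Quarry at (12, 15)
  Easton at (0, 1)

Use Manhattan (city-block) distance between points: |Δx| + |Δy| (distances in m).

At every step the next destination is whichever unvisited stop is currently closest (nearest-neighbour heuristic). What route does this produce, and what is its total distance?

From Hollow: distances to unvisited — Cedar=7, Easton=11, Dale=13, Larch=14, Quarry=15. Nearest is Cedar (7).
From Cedar: distances to unvisited — Dale=6, Larch=9, Quarry=10, Easton=18. Nearest is Dale (6).
From Dale: distances to unvisited — Larch=5, Quarry=14, Easton=24. Nearest is Larch (5).
From Larch: distances to unvisited — Quarry=19, Easton=23. Nearest is Quarry (19).
From Quarry: distances to unvisited — Easton=26. Nearest is Easton (26).
Return Easton→Hollow: 11.
Total = 7 + 6 + 5 + 19 + 26 + 11 = 74.

Total distance 74 m via the nearest-neighbour route Hollow → Cedar → Dale → Larch → Quarry → Easton → Hollow.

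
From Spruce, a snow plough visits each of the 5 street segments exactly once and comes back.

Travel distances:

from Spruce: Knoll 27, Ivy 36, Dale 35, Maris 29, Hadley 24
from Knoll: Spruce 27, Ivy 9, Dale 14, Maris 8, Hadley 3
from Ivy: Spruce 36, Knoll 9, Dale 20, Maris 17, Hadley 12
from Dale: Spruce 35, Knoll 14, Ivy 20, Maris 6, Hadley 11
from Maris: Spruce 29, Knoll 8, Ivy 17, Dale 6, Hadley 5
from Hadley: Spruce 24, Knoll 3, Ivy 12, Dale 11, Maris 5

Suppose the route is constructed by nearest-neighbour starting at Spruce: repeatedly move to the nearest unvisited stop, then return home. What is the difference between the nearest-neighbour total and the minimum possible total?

From Spruce: Hadley=24, Knoll=27, Maris=29, Dale=35, Ivy=36 → choose Hadley (24).
From Hadley: Knoll=3, Maris=5, Dale=11, Ivy=12 → choose Knoll (3).
From Knoll: Maris=8, Ivy=9, Dale=14 → choose Maris (8).
From Maris: Dale=6, Ivy=17 → choose Dale (6).
From Dale: Ivy=20 → choose Ivy (20).
NN route Spruce → Hadley → Knoll → Maris → Dale → Ivy → Spruce costs 97.
Optimal: Spruce → Knoll → Ivy → Dale → Maris → Hadley → Spruce costs 91 (by enumerating all 60 distinct tours).
Excess = 97 − 91 = 6.

The nearest-neighbour route is 6 longer than optimal.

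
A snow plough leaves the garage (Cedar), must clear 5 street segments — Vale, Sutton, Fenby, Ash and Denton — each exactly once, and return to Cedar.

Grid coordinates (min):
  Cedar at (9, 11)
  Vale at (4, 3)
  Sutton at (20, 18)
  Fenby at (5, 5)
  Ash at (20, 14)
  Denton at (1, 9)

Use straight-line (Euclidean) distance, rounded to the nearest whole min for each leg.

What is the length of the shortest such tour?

Minimum total distance: 51 min.

With 5 stops there are 5!/2 = 60 distinct round trips (a route and its reverse cost the same).
Cedar→Vale→Sutton→Fenby→Ash→Denton→Cedar: 9+22+20+17+20+8 = 96
Cedar→Vale→Sutton→Fenby→Denton→Ash→Cedar: 9+22+20+6+20+11 = 88
Cedar→Vale→Sutton→Ash→Fenby→Denton→Cedar: 9+22+4+17+6+8 = 66
Cedar→Vale→Sutton→Ash→Denton→Fenby→Cedar: 9+22+4+20+6+7 = 68
Cedar→Vale→Sutton→Denton→Fenby→Ash→Cedar: 9+22+21+6+17+11 = 86
Cedar→Vale→Sutton→Denton→Ash→Fenby→Cedar: 9+22+21+20+17+7 = 96
Cedar→Vale→Fenby→Sutton→Ash→Denton→Cedar: 9+2+20+4+20+8 = 63
Cedar→Vale→Fenby→Sutton→Denton→Ash→Cedar: 9+2+20+21+20+11 = 83
Cedar→Vale→Fenby→Ash→Sutton→Denton→Cedar: 9+2+17+4+21+8 = 61
Cedar→Vale→Fenby→Ash→Denton→Sutton→Cedar: 9+2+17+20+21+13 = 82
Cedar→Vale→Fenby→Denton→Sutton→Ash→Cedar: 9+2+6+21+4+11 = 53
Cedar→Vale→Fenby→Denton→Ash→Sutton→Cedar: 9+2+6+20+4+13 = 54
Cedar→Vale→Ash→Sutton→Fenby→Denton→Cedar: 9+19+4+20+6+8 = 66
Cedar→Vale→Ash→Sutton→Denton→Fenby→Cedar: 9+19+4+21+6+7 = 66
… (46 more)
Cedar→Sutton→Ash→Fenby→Vale→Denton→Cedar: 13+4+17+2+7+8 = 51  ← best
The minimum is 51.
One optimal route: Cedar → Sutton → Ash → Fenby → Vale → Denton → Cedar (or its reverse).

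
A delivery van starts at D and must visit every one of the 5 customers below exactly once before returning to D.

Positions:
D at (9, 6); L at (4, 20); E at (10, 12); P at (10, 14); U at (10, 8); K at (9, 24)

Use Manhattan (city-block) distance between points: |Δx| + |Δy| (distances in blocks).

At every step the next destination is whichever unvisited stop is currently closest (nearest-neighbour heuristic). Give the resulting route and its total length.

From D: distances to unvisited — U=3, E=7, P=9, K=18, L=19. Nearest is U (3).
From U: distances to unvisited — E=4, P=6, K=17, L=18. Nearest is E (4).
From E: distances to unvisited — P=2, K=13, L=14. Nearest is P (2).
From P: distances to unvisited — K=11, L=12. Nearest is K (11).
From K: distances to unvisited — L=9. Nearest is L (9).
Return L→D: 19.
Total = 3 + 4 + 2 + 11 + 9 + 19 = 48.

Nearest-neighbour total = 48 blocks; route D → U → E → P → K → L → D.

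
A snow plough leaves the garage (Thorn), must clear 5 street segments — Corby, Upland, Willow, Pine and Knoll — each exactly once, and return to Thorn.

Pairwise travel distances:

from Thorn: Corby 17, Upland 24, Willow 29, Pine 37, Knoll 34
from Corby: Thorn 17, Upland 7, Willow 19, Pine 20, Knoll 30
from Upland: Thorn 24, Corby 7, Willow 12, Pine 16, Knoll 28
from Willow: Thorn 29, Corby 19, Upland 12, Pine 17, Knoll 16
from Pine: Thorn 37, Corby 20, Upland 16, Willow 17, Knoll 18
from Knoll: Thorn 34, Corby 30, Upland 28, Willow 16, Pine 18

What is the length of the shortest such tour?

With 5 stops there are 5!/2 = 60 distinct round trips (a route and its reverse cost the same).
Thorn → Corby → Upland → Willow → Pine → Knoll → Thorn: 17+7+12+17+18+34 = 105
Thorn → Corby → Upland → Willow → Knoll → Pine → Thorn: 17+7+12+16+18+37 = 107
Thorn → Corby → Upland → Pine → Willow → Knoll → Thorn: 17+7+16+17+16+34 = 107
Thorn → Corby → Upland → Pine → Knoll → Willow → Thorn: 17+7+16+18+16+29 = 103
Thorn → Corby → Upland → Knoll → Willow → Pine → Thorn: 17+7+28+16+17+37 = 122
Thorn → Corby → Upland → Knoll → Pine → Willow → Thorn: 17+7+28+18+17+29 = 116
Thorn → Corby → Willow → Upland → Pine → Knoll → Thorn: 17+19+12+16+18+34 = 116
Thorn → Corby → Willow → Upland → Knoll → Pine → Thorn: 17+19+12+28+18+37 = 131
Thorn → Corby → Willow → Pine → Upland → Knoll → Thorn: 17+19+17+16+28+34 = 131
Thorn → Corby → Willow → Pine → Knoll → Upland → Thorn: 17+19+17+18+28+24 = 123
Thorn → Corby → Willow → Knoll → Upland → Pine → Thorn: 17+19+16+28+16+37 = 133
Thorn → Corby → Willow → Knoll → Pine → Upland → Thorn: 17+19+16+18+16+24 = 110
Thorn → Corby → Pine → Upland → Willow → Knoll → Thorn: 17+20+16+12+16+34 = 115
Thorn → Corby → Pine → Upland → Knoll → Willow → Thorn: 17+20+16+28+16+29 = 126
… (46 more)
The minimum is 103.
One optimal route: Thorn → Corby → Upland → Pine → Knoll → Willow → Thorn (or its reverse).

103 — the shortest possible round trip.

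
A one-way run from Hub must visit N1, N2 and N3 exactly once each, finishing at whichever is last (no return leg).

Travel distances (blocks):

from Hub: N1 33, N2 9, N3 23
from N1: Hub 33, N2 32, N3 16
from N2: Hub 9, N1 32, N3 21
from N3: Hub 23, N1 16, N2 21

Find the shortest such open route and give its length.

46 blocks — the minimum one-way total.

There are 3! = 6 possible orderings.
Hub→N1→N2→N3: 33+32+21 = 86
Hub→N1→N3→N2: 33+16+21 = 70
Hub→N2→N1→N3: 9+32+16 = 57
Hub→N2→N3→N1: 9+21+16 = 46
Hub→N3→N1→N2: 23+16+32 = 71
Hub→N3→N2→N1: 23+21+32 = 76
The minimum is 46.
One shortest path: Hub → N2 → N3 → N1.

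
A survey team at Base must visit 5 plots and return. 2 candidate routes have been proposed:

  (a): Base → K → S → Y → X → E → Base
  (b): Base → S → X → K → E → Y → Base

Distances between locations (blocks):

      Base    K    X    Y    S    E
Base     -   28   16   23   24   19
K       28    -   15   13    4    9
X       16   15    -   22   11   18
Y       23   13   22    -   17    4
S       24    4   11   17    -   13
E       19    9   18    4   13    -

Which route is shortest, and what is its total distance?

(a): 28 + 4 + 17 + 22 + 18 + 19 = 108
(b): 24 + 11 + 15 + 9 + 4 + 23 = 86

Shortest is (b), total 86 blocks.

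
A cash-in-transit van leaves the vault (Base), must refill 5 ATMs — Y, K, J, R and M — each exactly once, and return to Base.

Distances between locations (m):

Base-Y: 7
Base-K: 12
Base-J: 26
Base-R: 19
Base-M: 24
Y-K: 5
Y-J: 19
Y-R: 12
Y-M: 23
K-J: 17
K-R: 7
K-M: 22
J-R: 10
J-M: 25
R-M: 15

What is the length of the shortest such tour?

With 5 stops there are 5!/2 = 60 distinct round trips (a route and its reverse cost the same).
Base → Y → K → J → R → M → Base: 7+5+17+10+15+24 = 78
Base → Y → K → J → M → R → Base: 7+5+17+25+15+19 = 88
Base → Y → K → R → J → M → Base: 7+5+7+10+25+24 = 78
Base → Y → K → R → M → J → Base: 7+5+7+15+25+26 = 85
Base → Y → K → M → J → R → Base: 7+5+22+25+10+19 = 88
Base → Y → K → M → R → J → Base: 7+5+22+15+10+26 = 85
Base → Y → J → K → R → M → Base: 7+19+17+7+15+24 = 89
Base → Y → J → K → M → R → Base: 7+19+17+22+15+19 = 99
Base → Y → J → R → K → M → Base: 7+19+10+7+22+24 = 89
Base → Y → J → R → M → K → Base: 7+19+10+15+22+12 = 85
Base → Y → J → M → K → R → Base: 7+19+25+22+7+19 = 99
Base → Y → J → M → R → K → Base: 7+19+25+15+7+12 = 85
Base → Y → R → K → J → M → Base: 7+12+7+17+25+24 = 92
Base → Y → R → K → M → J → Base: 7+12+7+22+25+26 = 99
… (46 more)
The minimum is 78.
One optimal route: Base → Y → K → J → R → M → Base (or its reverse).

Minimum total distance: 78 m.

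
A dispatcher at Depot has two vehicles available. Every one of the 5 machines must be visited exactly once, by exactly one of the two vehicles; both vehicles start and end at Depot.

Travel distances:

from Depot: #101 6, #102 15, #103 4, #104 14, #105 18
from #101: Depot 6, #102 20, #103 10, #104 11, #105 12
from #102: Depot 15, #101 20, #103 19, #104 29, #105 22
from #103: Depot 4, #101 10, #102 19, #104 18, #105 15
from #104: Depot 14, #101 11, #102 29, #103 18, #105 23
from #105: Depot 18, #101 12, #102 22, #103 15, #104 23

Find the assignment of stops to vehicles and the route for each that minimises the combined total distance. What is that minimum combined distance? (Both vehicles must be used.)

There are 2^4 − 1 = 15 ways to divide the 5 stops into two non-empty groups. For each, the best each vehicle can do is its own shortest tour through its group:
  {#101} + {#102, #103, #104, #105}: 12 + 82 = 94
  {#102} + {#101, #103, #104, #105}: 30 + 56 = 86
  {#101, #102} + {#103, #104, #105}: 41 + 56 = 97
  {#103} + {#101, #102, #104, #105}: 8 + 74 = 82
  {#101, #103} + {#102, #104, #105}: 20 + 74 = 94
  {#102, #103} + {#101, #104, #105}: 38 + 55 = 93
  … (15 splits in total)
Best: vehicle 1 Depot → #103 → Depot = 8; vehicle 2 Depot → #102 → #105 → #101 → #104 → Depot = 74; combined 82.

82 — the smallest possible combined total.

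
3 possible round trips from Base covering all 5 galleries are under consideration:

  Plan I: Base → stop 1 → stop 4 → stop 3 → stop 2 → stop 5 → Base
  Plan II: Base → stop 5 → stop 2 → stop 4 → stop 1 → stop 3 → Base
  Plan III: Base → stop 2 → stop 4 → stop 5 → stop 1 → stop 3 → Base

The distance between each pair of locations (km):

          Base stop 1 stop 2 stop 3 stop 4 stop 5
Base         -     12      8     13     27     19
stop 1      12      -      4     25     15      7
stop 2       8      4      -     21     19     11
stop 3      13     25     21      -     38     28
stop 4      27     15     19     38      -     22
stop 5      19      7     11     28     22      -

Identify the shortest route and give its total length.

94 km — Plan III is the shortest.

Plan I: 12 + 15 + 38 + 21 + 11 + 19 = 116
Plan II: 19 + 11 + 19 + 15 + 25 + 13 = 102
Plan III: 8 + 19 + 22 + 7 + 25 + 13 = 94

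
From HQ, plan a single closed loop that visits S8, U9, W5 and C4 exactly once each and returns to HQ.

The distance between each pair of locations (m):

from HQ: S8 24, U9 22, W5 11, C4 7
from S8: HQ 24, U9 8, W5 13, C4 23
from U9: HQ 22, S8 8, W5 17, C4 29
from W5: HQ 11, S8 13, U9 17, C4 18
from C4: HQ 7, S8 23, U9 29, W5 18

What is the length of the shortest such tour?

HQ→S8→U9→W5→C4→HQ: 24+8+17+18+7 = 74
HQ→S8→U9→C4→W5→HQ: 24+8+29+18+11 = 90
HQ→S8→W5→U9→C4→HQ: 24+13+17+29+7 = 90
HQ→S8→W5→C4→U9→HQ: 24+13+18+29+22 = 106
HQ→S8→C4→U9→W5→HQ: 24+23+29+17+11 = 104
HQ→S8→C4→W5→U9→HQ: 24+23+18+17+22 = 104
HQ→U9→S8→W5→C4→HQ: 22+8+13+18+7 = 68
HQ→U9→S8→C4→W5→HQ: 22+8+23+18+11 = 82
HQ→U9→W5→S8→C4→HQ: 22+17+13+23+7 = 82
HQ→U9→C4→S8→W5→HQ: 22+29+23+13+11 = 98
HQ→W5→S8→U9→C4→HQ: 11+13+8+29+7 = 68
HQ→W5→U9→S8→C4→HQ: 11+17+8+23+7 = 66
The minimum is 66.
One optimal route: HQ → W5 → U9 → S8 → C4 → HQ (or its reverse).

Shortest round trip = 66 m.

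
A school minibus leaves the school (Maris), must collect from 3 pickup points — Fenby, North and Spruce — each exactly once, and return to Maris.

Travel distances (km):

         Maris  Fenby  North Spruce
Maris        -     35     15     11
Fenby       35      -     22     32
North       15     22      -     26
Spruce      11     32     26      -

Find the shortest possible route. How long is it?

There are 3 distinct closed tours to check (reversals are equivalent).
Maris-Fenby-North-Spruce-Maris: 35+22+26+11 = 94
Maris-Fenby-Spruce-North-Maris: 35+32+26+15 = 108
Maris-North-Fenby-Spruce-Maris: 15+22+32+11 = 80
The minimum is 80.
One optimal route: Maris → North → Fenby → Spruce → Maris (or its reverse).

80 km — the shortest possible round trip.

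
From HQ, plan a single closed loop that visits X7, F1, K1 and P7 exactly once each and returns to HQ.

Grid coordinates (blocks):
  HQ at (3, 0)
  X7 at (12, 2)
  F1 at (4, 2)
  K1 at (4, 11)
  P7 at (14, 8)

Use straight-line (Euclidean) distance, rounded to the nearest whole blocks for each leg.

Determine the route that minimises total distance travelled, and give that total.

Shortest round trip = 36 blocks.

HQ - X7 - F1 - K1 - P7 - HQ: 9+8+9+10+14 = 50
HQ - X7 - F1 - P7 - K1 - HQ: 9+8+12+10+11 = 50
HQ - X7 - K1 - F1 - P7 - HQ: 9+12+9+12+14 = 56
HQ - X7 - K1 - P7 - F1 - HQ: 9+12+10+12+2 = 45
HQ - X7 - P7 - F1 - K1 - HQ: 9+6+12+9+11 = 47
HQ - X7 - P7 - K1 - F1 - HQ: 9+6+10+9+2 = 36
HQ - F1 - X7 - K1 - P7 - HQ: 2+8+12+10+14 = 46
HQ - F1 - X7 - P7 - K1 - HQ: 2+8+6+10+11 = 37
HQ - F1 - K1 - X7 - P7 - HQ: 2+9+12+6+14 = 43
HQ - F1 - P7 - X7 - K1 - HQ: 2+12+6+12+11 = 43
HQ - K1 - X7 - F1 - P7 - HQ: 11+12+8+12+14 = 57
HQ - K1 - F1 - X7 - P7 - HQ: 11+9+8+6+14 = 48
The minimum is 36.
One optimal route: HQ → X7 → P7 → K1 → F1 → HQ (or its reverse).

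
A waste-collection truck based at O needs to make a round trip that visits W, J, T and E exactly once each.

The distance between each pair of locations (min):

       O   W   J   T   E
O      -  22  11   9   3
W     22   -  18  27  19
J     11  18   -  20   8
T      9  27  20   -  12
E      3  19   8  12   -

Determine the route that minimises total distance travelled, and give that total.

65 min — the shortest possible round trip.

O - W - J - T - E - O: 22+18+20+12+3 = 75
O - W - J - E - T - O: 22+18+8+12+9 = 69
O - W - T - J - E - O: 22+27+20+8+3 = 80
O - W - T - E - J - O: 22+27+12+8+11 = 80
O - W - E - J - T - O: 22+19+8+20+9 = 78
O - W - E - T - J - O: 22+19+12+20+11 = 84
O - J - W - T - E - O: 11+18+27+12+3 = 71
O - J - W - E - T - O: 11+18+19+12+9 = 69
O - J - T - W - E - O: 11+20+27+19+3 = 80
O - J - E - W - T - O: 11+8+19+27+9 = 74
O - T - W - J - E - O: 9+27+18+8+3 = 65
O - T - J - W - E - O: 9+20+18+19+3 = 69
The minimum is 65.
One optimal route: O → T → W → J → E → O (or its reverse).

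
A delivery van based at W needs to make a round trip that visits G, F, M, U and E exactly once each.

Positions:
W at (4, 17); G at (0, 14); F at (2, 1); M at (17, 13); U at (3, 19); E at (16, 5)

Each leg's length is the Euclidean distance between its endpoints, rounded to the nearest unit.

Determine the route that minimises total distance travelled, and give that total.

With 5 stops there are 5!/2 = 60 distinct round trips (a route and its reverse cost the same).
W - G - F - M - U - E - W: 5+13+19+15+19+17 = 88
W - G - F - M - E - U - W: 5+13+19+8+19+2 = 66
W - G - F - U - M - E - W: 5+13+18+15+8+17 = 76
W - G - F - U - E - M - W: 5+13+18+19+8+14 = 77
W - G - F - E - M - U - W: 5+13+15+8+15+2 = 58
W - G - F - E - U - M - W: 5+13+15+19+15+14 = 81
W - G - M - F - U - E - W: 5+17+19+18+19+17 = 95
W - G - M - F - E - U - W: 5+17+19+15+19+2 = 77
W - G - M - U - F - E - W: 5+17+15+18+15+17 = 87
W - G - M - U - E - F - W: 5+17+15+19+15+16 = 87
W - G - M - E - F - U - W: 5+17+8+15+18+2 = 65
W - G - M - E - U - F - W: 5+17+8+19+18+16 = 83
W - G - U - F - M - E - W: 5+6+18+19+8+17 = 73
W - G - U - F - E - M - W: 5+6+18+15+8+14 = 66
… (46 more)
The minimum is 58.
One optimal route: W → G → F → E → M → U → W (or its reverse).

Shortest round trip = 58.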